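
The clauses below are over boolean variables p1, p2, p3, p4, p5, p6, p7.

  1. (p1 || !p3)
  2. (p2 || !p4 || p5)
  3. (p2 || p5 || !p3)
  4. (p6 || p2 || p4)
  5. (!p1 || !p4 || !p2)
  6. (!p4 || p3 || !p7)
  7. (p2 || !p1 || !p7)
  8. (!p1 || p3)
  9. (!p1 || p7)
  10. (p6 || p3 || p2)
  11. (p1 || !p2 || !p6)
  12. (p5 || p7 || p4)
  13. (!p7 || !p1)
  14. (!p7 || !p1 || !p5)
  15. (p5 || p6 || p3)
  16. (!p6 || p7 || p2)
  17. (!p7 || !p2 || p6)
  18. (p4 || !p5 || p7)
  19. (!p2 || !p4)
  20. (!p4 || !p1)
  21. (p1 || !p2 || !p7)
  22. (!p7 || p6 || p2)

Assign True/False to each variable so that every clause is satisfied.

Set p1 = False and propagate.
  then p3 is forced to False.
Set p2 = False and propagate.
  then p6 is forced to True.
  then p7 is forced to True.
  then p4 is forced to False.
p5 is now unconstrained; take p5 = True.

p1 = F, p2 = F, p3 = F, p4 = F, p5 = T, p6 = T, p7 = T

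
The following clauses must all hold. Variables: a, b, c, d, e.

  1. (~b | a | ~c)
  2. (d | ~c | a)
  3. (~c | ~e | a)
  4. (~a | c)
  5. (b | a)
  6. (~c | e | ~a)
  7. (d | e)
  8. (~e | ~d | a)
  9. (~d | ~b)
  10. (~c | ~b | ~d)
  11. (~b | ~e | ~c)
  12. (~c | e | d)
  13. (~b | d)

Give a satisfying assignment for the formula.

a = T  b = F  c = T  d = F  e = T

Branch on a: take a = True.
  then c is forced to True.
  then e is forced to True.
  then b is forced to False.
d is now unconstrained; take d = False.
Every clause has at least one true literal under this assignment.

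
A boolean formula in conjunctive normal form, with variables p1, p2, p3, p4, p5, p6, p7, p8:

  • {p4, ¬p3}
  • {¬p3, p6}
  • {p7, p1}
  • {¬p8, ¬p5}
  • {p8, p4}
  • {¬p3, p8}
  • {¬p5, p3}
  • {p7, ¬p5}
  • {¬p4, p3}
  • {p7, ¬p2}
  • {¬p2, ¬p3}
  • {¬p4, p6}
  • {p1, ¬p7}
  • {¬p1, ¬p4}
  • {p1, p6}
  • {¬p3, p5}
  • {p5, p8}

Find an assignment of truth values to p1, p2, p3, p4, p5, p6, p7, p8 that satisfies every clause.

p1=T, p2=F, p3=F, p4=F, p5=F, p6=F, p7=T, p8=T

Check each clause:
  1. {p4, ¬p3} — ¬p3 is true.
  2. {¬p3, p6} — ¬p3 is true.
  3. {p7, p1} — p1 is true.
  4. {¬p8, ¬p5} — ¬p5 is true.
  5. {p4, p8} — p8 is true.
  6. {¬p3, p8} — p8 is true.
  7. {¬p5, p3} — ¬p5 is true.
  8. {¬p5, p7} — ¬p5 is true.
  9. {¬p4, p3} — ¬p4 is true.
  10. {p7, ¬p2} — ¬p2 is true.
  11. {¬p2, ¬p3} — ¬p3 is true.
  12. {¬p4, p6} — ¬p4 is true.
  13. {p1, ¬p7} — p1 is true.
  14. {¬p1, ¬p4} — ¬p4 is true.
  15. {p6, p1} — p1 is true.
  16. {¬p3, p5} — ¬p3 is true.
  17. {p8, p5} — p8 is true.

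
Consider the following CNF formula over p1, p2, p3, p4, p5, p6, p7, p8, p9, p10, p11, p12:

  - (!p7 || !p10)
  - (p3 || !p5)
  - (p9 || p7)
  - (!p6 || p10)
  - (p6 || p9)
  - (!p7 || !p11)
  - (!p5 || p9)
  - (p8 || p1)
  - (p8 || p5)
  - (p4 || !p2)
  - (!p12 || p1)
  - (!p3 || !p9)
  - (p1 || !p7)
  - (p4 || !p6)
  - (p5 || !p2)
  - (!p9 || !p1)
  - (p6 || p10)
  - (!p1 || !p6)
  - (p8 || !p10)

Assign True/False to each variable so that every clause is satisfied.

p1=F, p2=F, p3=F, p4=T, p5=F, p6=T, p7=F, p8=T, p9=T, p10=T, p11=F, p12=F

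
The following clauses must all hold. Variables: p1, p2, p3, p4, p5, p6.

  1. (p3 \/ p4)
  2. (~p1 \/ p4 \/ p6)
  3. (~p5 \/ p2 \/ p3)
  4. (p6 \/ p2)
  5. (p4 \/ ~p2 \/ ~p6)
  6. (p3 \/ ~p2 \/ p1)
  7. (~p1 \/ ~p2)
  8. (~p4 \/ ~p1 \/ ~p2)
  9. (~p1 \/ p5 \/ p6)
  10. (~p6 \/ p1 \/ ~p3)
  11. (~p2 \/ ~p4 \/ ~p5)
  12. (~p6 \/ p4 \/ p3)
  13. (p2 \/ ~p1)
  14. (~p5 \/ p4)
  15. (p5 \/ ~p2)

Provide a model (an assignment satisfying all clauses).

Set p1 = False and propagate.
The remaining clauses are satisfied by p2 = False, p3 = False, p4 = True, p5 = False, p6 = True.
Every clause has at least one true literal under this assignment.

p1=False, p2=False, p3=False, p4=True, p5=False, p6=True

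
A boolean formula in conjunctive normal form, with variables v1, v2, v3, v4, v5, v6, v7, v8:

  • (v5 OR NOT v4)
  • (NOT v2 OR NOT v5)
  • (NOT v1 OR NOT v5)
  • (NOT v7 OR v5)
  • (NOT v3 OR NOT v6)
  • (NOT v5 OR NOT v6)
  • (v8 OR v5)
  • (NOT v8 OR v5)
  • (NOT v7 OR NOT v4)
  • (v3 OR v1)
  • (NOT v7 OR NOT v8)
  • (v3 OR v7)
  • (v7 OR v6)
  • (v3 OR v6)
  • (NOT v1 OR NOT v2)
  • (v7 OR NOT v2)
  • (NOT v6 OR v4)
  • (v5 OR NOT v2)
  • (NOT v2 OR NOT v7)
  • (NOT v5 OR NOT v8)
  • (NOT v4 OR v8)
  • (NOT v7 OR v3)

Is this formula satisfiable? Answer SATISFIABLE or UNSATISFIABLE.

SATISFIABLE

Pure literal: v2 appears only negated; assign v2 = False.
Branch on v1: take v1 = False.
  then v3 is forced to True.
  then v6 is forced to False.
  then v7 is forced to True.
  then v5 is forced to True.
  then v4 is forced to False.
  then v8 is forced to False.
So v1=False, v2=False, v3=True, v4=False, v5=True, v6=False, v7=True, v8=False is a satisfying assignment.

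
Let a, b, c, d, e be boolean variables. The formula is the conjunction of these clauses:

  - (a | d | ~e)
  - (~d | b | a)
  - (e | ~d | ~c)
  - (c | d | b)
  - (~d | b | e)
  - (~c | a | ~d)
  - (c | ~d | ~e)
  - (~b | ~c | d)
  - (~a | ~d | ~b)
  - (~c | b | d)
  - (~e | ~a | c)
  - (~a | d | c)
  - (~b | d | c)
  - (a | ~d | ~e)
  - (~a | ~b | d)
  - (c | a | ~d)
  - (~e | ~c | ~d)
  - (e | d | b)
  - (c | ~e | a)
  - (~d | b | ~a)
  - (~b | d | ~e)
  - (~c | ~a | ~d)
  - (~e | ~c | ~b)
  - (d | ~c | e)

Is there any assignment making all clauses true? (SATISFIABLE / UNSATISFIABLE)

UNSATISFIABLE

d = True:
  a = True:
    propagation gives b=False; an empty clause results — contradiction.
  a = False:
    propagation gives b=True, c=False; an empty clause results — contradiction.
d = False:
  c = True:
    propagation gives b=False; an empty clause results — contradiction.
  c = False:
    propagation gives b=True; an empty clause results — contradiction.
Every branch closes, so no satisfying assignment exists.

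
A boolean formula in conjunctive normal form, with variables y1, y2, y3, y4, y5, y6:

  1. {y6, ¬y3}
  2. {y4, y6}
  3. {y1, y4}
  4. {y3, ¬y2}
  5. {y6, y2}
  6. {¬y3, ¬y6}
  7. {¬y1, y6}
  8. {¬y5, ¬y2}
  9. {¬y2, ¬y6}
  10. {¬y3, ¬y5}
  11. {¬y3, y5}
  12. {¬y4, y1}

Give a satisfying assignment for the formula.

y1 = True, y2 = False, y3 = False, y4 = False, y5 = True, y6 = True

Set y1 = True and propagate.
  then y6 is forced to True.
  then y3 is forced to False.
  then y2 is forced to False.
y4, y5 are now unconstrained; take y4 = False, y5 = True.
Every clause has at least one true literal under this assignment.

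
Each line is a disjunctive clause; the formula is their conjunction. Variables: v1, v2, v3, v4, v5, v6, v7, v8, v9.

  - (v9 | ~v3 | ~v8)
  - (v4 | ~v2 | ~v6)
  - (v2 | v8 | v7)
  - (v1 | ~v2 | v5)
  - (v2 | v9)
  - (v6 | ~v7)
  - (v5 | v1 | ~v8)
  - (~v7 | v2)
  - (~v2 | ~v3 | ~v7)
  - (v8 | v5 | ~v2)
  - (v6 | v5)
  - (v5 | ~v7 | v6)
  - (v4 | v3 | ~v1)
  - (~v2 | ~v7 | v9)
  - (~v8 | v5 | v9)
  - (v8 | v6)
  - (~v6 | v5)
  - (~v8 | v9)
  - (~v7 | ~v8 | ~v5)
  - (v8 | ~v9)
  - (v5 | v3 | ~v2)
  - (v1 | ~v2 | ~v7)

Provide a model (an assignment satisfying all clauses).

v1=True  v2=True  v3=True  v4=False  v5=True  v6=False  v7=False  v8=True  v9=True

Check each clause:
  1. (v9 | ~v8 | ~v3) — v9 is true.
  2. (v4 | ~v6 | ~v2) — ~v6 is true.
  3. (v8 | v7 | v2) — v8 is true.
  4. (v1 | ~v2 | v5) — v1 is true.
  5. (v9 | v2) — v9 is true.
  6. (v6 | ~v7) — ~v7 is true.
  7. (v1 | ~v8 | v5) — v1 is true.
  8. (~v7 | v2) — ~v7 is true.
  9. (~v2 | ~v3 | ~v7) — ~v7 is true.
  10. (~v2 | v8 | v5) — v8 is true.
  11. (v6 | v5) — v5 is true.
  12. (~v7 | v5 | v6) — ~v7 is true.
  13. (v4 | ~v1 | v3) — v3 is true.
  14. (v9 | ~v2 | ~v7) — ~v7 is true.
  15. (v9 | ~v8 | v5) — v9 is true.
  16. (v8 | v6) — v8 is true.
  17. (v5 | ~v6) — ~v6 is true.
  18. (~v8 | v9) — v9 is true.
  19. (~v8 | ~v7 | ~v5) — ~v7 is true.
  20. (v8 | ~v9) — v8 is true.
  21. (~v2 | v3 | v5) — v3 is true.
  22. (~v7 | ~v2 | v1) — v1 is true.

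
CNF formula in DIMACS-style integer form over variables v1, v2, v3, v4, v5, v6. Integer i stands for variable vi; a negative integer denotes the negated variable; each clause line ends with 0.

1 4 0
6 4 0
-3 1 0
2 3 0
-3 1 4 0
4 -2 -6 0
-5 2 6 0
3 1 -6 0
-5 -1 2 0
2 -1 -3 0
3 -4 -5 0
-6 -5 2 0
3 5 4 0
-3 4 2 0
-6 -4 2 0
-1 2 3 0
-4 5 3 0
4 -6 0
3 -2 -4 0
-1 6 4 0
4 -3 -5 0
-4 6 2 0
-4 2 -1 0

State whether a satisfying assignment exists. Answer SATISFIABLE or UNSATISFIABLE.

SATISFIABLE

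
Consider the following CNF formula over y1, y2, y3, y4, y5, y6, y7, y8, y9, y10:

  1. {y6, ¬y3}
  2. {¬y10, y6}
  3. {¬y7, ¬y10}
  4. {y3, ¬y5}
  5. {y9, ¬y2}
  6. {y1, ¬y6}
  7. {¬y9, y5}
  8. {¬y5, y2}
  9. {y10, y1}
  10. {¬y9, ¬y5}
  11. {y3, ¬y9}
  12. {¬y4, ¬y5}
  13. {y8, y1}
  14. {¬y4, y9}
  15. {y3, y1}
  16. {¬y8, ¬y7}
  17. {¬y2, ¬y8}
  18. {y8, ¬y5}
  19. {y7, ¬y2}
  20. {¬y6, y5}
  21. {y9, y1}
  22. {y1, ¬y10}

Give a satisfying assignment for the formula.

y1 = 1, y2 = 0, y3 = 0, y4 = 0, y5 = 0, y6 = 0, y7 = 0, y8 = 1, y9 = 0, y10 = 0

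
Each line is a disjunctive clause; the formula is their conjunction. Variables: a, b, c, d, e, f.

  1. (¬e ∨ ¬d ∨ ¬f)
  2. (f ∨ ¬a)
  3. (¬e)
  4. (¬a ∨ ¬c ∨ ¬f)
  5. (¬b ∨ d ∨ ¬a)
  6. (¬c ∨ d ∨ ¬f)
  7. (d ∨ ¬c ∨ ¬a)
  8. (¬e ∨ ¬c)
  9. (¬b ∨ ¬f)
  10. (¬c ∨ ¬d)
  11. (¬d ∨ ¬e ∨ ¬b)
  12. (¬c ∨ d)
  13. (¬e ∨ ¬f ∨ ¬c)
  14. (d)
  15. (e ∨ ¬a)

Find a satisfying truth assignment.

a=False  b=True  c=False  d=True  e=False  f=False

Check each clause:
  1. (¬d ∨ ¬e ∨ ¬f) — ¬f is true.
  2. (¬a ∨ f) — ¬a is true.
  3. (¬e) — ¬e is true.
  4. (¬c ∨ ¬a ∨ ¬f) — ¬f is true.
  5. (¬b ∨ d ∨ ¬a) — d is true.
  6. (d ∨ ¬c ∨ ¬f) — ¬f is true.
  7. (¬a ∨ d ∨ ¬c) — d is true.
  8. (¬e ∨ ¬c) — ¬e is true.
  9. (¬f ∨ ¬b) — ¬f is true.
  10. (¬d ∨ ¬c) — ¬c is true.
  11. (¬b ∨ ¬e ∨ ¬d) — ¬e is true.
  12. (¬c ∨ d) — d is true.
  13. (¬f ∨ ¬e ∨ ¬c) — ¬f is true.
  14. (d) — d is true.
  15. (¬a ∨ e) — ¬a is true.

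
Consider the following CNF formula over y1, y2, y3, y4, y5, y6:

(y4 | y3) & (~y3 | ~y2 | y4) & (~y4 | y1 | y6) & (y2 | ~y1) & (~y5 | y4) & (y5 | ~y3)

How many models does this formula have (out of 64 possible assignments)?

12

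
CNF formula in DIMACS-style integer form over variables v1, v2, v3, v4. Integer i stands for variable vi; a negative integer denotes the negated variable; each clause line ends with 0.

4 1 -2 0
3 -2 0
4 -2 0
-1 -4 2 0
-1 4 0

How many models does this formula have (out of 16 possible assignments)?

Satisfying assignments:
  v1=F v2=F v3=F v4=F
  v1=F v2=F v3=F v4=T
  v1=F v2=F v3=T v4=F
  v1=F v2=F v3=T v4=T
  v1=F v2=T v3=T v4=T
  v1=T v2=T v3=T v4=T
That's 6 in total.

6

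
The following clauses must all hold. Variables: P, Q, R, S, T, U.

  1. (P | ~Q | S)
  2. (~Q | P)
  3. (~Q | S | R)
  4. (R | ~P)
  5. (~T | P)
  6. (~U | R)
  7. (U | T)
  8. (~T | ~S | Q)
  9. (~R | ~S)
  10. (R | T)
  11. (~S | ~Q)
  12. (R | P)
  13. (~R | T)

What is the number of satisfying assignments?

4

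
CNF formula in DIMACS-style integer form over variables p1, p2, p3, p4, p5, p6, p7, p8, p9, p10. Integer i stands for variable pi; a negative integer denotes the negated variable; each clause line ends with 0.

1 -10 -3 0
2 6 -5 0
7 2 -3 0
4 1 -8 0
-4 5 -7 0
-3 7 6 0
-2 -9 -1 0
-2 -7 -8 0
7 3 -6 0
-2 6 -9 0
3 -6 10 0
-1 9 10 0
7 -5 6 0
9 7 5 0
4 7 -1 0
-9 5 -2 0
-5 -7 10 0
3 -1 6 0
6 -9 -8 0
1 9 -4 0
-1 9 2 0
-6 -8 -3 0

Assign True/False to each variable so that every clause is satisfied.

p1 = F  p2 = F  p3 = F  p4 = F  p5 = F  p6 = T  p7 = T  p8 = F  p9 = F  p10 = T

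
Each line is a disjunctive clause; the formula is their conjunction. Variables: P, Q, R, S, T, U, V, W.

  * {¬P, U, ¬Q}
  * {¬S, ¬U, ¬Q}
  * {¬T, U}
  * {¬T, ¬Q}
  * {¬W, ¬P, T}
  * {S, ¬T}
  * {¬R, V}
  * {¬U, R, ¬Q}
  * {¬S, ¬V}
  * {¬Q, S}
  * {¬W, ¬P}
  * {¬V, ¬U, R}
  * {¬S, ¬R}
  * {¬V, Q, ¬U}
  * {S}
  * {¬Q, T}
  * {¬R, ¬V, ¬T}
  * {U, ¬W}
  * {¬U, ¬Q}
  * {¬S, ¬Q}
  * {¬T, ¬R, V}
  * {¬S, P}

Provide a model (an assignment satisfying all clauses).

(S) is a unit clause, so S = True.
(¬V) is a unit clause, so V = False.
(¬R) is a unit clause, so R = False.
The clause (¬Q) is unit: Q must be False.
The clause (P) is unit: P must be True.
(¬W) is a unit clause, so W = False.
Pure literal: T appears only negated; assign T = False.
U is now unconstrained; take U = False.
Every clause has at least one true literal under this assignment.

P = T  Q = F  R = F  S = T  T = F  U = F  V = F  W = F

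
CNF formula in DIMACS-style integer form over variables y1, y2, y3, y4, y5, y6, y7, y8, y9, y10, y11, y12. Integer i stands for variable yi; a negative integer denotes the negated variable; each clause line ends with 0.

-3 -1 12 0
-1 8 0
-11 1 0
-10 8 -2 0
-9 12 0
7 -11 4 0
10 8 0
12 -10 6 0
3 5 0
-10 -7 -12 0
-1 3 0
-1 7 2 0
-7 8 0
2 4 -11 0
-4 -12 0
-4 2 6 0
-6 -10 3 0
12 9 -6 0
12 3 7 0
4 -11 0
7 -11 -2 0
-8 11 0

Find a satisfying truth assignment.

y1 = False  y2 = False  y3 = True  y4 = False  y5 = True  y6 = True  y7 = False  y8 = False  y9 = True  y10 = True  y11 = False  y12 = True

y5 occurs only positively in the remaining clauses — set y5 = True.
Branch on y1: take y1 = False.
  then y11 is forced to False.
  then y8 is forced to False.
  then y10 is forced to True.
  then y2 is forced to False.
  then y7 is forced to False.
For the remaining variables, y3 = True, y4 = False, y6 = True, y9 = True, y12 = True works.
Check each clause:
  1. (~y3 \/ ~y1 \/ y12) — y12 is true.
  2. (~y1 \/ y8) — ~y1 is true.
  3. (y1 \/ ~y11) — ~y11 is true.
  4. (~y2 \/ ~y10 \/ y8) — ~y2 is true.
  5. (y12 \/ ~y9) — y12 is true.
  6. (y7 \/ ~y11 \/ y4) — ~y11 is true.
  7. (y10 \/ y8) — y10 is true.
  8. (~y10 \/ y6 \/ y12) — y12 is true.
  9. (y3 \/ y5) — y3 is true.
  10. (~y12 \/ ~y10 \/ ~y7) — ~y7 is true.
  11. (~y1 \/ y3) — y3 is true.
  12. (y2 \/ ~y1 \/ y7) — ~y1 is true.
  13. (~y7 \/ y8) — ~y7 is true.
  14. (y2 \/ y4 \/ ~y11) — ~y11 is true.
  15. (~y12 \/ ~y4) — ~y4 is true.
  16. (y2 \/ ~y4 \/ y6) — ~y4 is true.
  17. (~y10 \/ y3 \/ ~y6) — y3 is true.
  18. (y12 \/ y9 \/ ~y6) — y9 is true.
  19. (y7 \/ y12 \/ y3) — y3 is true.
  20. (y4 \/ ~y11) — ~y11 is true.
  21. (~y11 \/ y7 \/ ~y2) — ~y11 is true.
  22. (y11 \/ ~y8) — ~y8 is true.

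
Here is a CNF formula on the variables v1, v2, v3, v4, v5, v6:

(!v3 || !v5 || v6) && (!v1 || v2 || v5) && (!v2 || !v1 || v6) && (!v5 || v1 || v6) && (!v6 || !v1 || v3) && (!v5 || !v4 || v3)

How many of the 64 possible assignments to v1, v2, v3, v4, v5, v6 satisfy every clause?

Case analysis on v1 and v5:
  v1=T, v5=T: 5 of the 16 assignments to (v2,v3,v4,v6) work.
  v1=T, v5=F: remaining (v2,v3,v4,v6) ∈ {(T,T,F,T); (T,T,T,T)} — 2.
  v1=F, v5=T: v2 free; 3 ways for (v3,v4,v6) × 2^1 = 6.
  v1=F, v5=F: v2, v3, v4, v6 free → 2^4 = 16.
Total: 5 + 2 + 6 + 16 = 29.

29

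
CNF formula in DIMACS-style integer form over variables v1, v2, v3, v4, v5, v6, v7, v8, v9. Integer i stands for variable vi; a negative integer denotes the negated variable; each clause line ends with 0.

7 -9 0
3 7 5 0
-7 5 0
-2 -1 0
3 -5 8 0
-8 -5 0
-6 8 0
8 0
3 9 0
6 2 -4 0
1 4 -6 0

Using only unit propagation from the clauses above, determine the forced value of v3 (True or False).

(v8) is a unit clause: v8 = True.
(~v5 \/ ~v8) with v8 = True leaves only ~v5, so v5 = False.
(v5 \/ ~v7): since v5 = False, the clause reduces to (~v7). v7 = False.
(v7 \/ ~v9): since v7 = False, the clause reduces to (~v9). v9 = False.
(v3 \/ v5 \/ v7) with v5 = False, v7 = False leaves only v3, so v3 = True.

True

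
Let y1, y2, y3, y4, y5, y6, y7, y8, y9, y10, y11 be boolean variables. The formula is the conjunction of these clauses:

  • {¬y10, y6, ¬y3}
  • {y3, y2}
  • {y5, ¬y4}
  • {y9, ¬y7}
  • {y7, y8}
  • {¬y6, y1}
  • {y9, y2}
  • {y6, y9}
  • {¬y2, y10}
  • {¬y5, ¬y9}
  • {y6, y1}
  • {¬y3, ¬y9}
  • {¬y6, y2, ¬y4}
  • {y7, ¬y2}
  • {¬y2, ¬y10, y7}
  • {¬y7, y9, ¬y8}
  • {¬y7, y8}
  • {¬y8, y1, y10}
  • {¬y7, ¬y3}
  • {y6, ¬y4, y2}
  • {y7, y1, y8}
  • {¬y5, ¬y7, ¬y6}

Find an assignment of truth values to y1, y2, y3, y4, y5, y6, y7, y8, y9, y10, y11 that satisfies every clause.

y1 = T, y2 = T, y3 = F, y4 = F, y5 = F, y6 = T, y7 = T, y8 = T, y9 = T, y10 = T, y11 = F

y1 occurs only positively in the remaining clauses — set y1 = True.
y4 occurs only negated in the remaining clauses — set y4 = False.
Set y2 = True and propagate.
  then y10 is forced to True.
  then y7 is forced to True.
  then y9 is forced to True.
  then y5 is forced to False.
  then y3 is forced to False.
  then y8 is forced to True.
y6, y11 are now unconstrained; take y6 = True, y11 = False.
Every clause has at least one true literal under this assignment.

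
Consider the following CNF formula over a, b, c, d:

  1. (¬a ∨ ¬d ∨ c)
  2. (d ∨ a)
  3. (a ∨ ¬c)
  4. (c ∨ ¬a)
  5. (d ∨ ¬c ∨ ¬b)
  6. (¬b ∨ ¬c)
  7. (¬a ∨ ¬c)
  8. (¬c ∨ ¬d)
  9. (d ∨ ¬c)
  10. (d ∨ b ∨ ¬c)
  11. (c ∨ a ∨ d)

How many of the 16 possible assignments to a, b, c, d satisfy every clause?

2

Satisfying assignments:
  a=F b=F c=F d=T
  a=F b=T c=F d=T
That's 2 in total.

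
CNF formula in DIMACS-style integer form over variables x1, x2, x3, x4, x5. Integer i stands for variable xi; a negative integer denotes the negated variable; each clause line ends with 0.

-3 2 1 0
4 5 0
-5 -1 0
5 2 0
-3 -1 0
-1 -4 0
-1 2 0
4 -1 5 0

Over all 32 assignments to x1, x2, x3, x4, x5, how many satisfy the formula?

8

Case analysis on x1 and x5:
  x1=1, x5=1: a clause becomes empty — 0.
  x1=1, x5=0: a clause becomes empty — 0.
  x1=0, x5=1: x4 free; 3 ways for (x2,x3) × 2^1 = 6.
  x1=0, x5=0: remaining (x2,x3,x4) ∈ {(1,0,1); (1,1,1)} — 2.
Total: 0 + 0 + 6 + 2 = 8.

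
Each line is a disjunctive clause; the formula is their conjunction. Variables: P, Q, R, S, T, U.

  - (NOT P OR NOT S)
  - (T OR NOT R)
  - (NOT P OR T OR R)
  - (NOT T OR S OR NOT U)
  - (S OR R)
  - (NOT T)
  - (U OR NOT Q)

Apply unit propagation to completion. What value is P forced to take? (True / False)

False

(NOT T) is a unit clause: T = False.
(NOT R OR T): since T = False, the clause reduces to (NOT R). R = False.
From (R OR NOT P OR T) and R = False, T = False: P = False.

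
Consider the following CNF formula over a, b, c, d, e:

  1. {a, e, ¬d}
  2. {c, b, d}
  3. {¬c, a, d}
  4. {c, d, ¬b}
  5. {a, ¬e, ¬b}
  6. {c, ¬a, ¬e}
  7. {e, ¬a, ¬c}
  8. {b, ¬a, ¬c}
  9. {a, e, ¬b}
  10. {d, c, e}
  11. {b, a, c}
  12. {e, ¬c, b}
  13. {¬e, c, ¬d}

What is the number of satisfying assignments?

Satisfying assignments:
  a=0 b=0 c=1 d=1 e=1
  a=1 b=0 c=0 d=1 e=0
  a=1 b=1 c=0 d=1 e=0
  a=1 b=1 c=1 d=0 e=1
  a=1 b=1 c=1 d=1 e=1
Count: 5.

5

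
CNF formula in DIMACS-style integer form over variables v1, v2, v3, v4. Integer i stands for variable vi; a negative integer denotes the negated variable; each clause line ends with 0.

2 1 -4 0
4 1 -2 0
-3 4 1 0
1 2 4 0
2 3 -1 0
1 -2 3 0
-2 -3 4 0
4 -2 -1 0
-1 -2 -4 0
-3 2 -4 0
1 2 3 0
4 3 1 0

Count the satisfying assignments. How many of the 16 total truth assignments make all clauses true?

The models are:
  v1=0 v2=1 v3=1 v4=1
  v1=1 v2=0 v3=1 v4=0
That's 2 in total.

2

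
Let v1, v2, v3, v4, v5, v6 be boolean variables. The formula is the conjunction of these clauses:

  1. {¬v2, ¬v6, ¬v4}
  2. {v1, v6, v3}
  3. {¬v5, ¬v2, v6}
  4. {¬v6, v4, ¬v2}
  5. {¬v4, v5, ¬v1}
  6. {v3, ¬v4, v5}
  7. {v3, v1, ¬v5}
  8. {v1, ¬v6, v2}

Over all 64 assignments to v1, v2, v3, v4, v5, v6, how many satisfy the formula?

20

Split on v6, then v1.
  v6=T, v1=T: v3 free; 3 ways for (v2,v4,v5) × 2^1 = 6.
  v6=T, v1=F: a clause becomes empty — 0.
  v6=F, v1=T: v3 free; 4 ways for (v2,v4,v5) × 2^1 = 8.
  v6=F, v1=F: v4 free; 3 ways for (v2,v3,v5) × 2^1 = 6.
Total: 6 + 0 + 8 + 6 = 20.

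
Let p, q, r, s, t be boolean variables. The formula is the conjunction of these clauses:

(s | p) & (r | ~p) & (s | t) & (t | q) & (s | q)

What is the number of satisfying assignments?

Case analysis on s and p:
  s=1, p=1: remaining (q,r,t) ∈ {(0,1,1); (1,1,0); (1,1,1)} — 3.
  s=1, p=0: r free; 3 ways for (q,t) × 2^1 = 6.
  s=0, p=1: remaining (q,r,t) ∈ {(1,1,1)} — 1.
  s=0, p=0: a clause becomes empty — 0.
Total: 3 + 6 + 1 + 0 = 10.

10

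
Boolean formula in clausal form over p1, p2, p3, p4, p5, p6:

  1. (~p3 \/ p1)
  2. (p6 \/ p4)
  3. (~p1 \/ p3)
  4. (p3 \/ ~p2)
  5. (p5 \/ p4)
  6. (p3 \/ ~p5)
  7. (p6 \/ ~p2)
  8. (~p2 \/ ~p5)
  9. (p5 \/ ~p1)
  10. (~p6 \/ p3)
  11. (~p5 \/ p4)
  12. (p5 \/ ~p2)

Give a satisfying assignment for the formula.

p1=F  p2=F  p3=F  p4=T  p5=F  p6=F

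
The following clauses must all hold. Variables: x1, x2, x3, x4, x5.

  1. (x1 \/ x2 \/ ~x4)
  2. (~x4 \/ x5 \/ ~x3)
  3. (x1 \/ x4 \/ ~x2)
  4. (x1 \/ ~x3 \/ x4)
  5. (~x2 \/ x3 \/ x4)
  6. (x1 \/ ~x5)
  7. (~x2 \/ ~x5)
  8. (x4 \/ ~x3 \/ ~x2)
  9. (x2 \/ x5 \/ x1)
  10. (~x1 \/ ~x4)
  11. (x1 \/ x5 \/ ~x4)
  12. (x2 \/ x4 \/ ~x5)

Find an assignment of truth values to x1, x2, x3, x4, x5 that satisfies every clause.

Try x1 = True.
  then x4 is forced to False.
The remaining clauses are satisfied by x2 = False, x3 = False, x5 = False.
Every clause has at least one true literal under this assignment.

x1=1, x2=0, x3=0, x4=0, x5=0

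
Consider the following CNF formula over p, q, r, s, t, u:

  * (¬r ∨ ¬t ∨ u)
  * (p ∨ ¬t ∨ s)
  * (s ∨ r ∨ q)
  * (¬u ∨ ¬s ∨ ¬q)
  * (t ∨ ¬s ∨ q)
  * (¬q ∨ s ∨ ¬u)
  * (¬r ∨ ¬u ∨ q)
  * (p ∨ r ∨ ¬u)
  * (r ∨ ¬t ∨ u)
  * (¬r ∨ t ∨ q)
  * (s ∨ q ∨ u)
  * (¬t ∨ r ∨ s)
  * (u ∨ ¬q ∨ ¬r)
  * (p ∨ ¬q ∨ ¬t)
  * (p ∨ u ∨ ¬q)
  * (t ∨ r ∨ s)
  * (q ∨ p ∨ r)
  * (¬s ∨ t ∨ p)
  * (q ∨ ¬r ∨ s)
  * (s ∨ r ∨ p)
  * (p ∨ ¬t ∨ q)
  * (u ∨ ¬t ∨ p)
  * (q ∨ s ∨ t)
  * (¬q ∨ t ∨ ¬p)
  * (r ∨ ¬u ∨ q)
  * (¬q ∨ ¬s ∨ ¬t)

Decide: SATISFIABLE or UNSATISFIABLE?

q = True:
  t = True:
    propagation gives p=True, s=False, u=False, r=False; an empty clause results — contradiction.
  t = False:
    propagation gives p=False, u=True, s=False; an empty clause results — contradiction.
q = False:
  r = True:
    propagation gives u=False, t=False; an empty clause results — contradiction.
  r = False:
    propagation gives s=True, t=True, u=True; an empty clause results — contradiction.
Every branch closes, so no satisfying assignment exists.

UNSATISFIABLE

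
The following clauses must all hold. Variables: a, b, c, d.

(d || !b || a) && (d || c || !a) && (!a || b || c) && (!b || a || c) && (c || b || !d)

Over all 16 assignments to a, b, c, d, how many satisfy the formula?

Case analysis on a and b:
  a=1, b=1: remaining (c,d) ∈ {(0,1); (1,0); (1,1)} — 3.
  a=1, b=0: remaining (c,d) ∈ {(1,0); (1,1)} — 2.
  a=0, b=1: remaining (c,d) ∈ {(1,1)} — 1.
  a=0, b=0: remaining (c,d) ∈ {(0,0); (1,0); (1,1)} — 3.
Total: 3 + 2 + 1 + 3 = 9.

9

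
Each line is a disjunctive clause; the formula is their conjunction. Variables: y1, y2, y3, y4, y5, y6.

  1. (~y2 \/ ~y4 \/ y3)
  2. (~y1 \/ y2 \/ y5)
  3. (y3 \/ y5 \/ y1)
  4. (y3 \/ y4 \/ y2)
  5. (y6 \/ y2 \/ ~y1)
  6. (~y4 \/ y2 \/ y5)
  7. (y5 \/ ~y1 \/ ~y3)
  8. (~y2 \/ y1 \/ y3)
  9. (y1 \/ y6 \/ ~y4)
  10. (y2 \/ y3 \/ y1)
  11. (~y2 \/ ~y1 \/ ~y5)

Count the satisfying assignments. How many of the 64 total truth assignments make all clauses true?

Split on y1, then y2.
  y1=T, y2=T: remaining (y3,y4,y5,y6) ∈ {(F,F,F,F); (F,F,F,T)} — 2.
  y1=T, y2=F: remaining (y3,y4,y5,y6) ∈ {(F,T,T,T); (T,F,T,T); (T,T,T,T)} — 3.
  y1=F, y2=T: y5 free; 3 ways for (y3,y4,y6) × 2^1 = 6.
  y1=F, y2=F: 5 of the 16 assignments to (y3,y4,y5,y6) work.
Total: 2 + 3 + 6 + 5 = 16.

16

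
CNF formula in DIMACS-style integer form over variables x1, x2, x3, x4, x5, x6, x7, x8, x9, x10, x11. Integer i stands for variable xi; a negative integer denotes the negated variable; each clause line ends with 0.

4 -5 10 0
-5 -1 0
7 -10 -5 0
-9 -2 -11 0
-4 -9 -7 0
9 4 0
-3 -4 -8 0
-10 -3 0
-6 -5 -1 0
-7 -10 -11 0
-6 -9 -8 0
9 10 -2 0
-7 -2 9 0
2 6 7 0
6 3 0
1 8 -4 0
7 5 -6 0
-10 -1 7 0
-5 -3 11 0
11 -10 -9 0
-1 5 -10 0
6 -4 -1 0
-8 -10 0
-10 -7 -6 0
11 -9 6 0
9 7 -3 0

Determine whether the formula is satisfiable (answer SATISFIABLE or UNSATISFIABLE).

SATISFIABLE

Set x1 = True and propagate.
  then x5 is forced to False.
  then x10 is forced to False.
The remaining clauses are satisfied by x2 = False, x3 = True, x4 = False, x6 = False, x7 = True, x8 = False, x9 = True, x11 = True.
Every clause has at least one true literal under this assignment.
So x1 = True  x2 = False  x3 = True  x4 = False  x5 = False  x6 = False  x7 = True  x8 = False  x9 = True  x10 = False  x11 = True is a satisfying assignment.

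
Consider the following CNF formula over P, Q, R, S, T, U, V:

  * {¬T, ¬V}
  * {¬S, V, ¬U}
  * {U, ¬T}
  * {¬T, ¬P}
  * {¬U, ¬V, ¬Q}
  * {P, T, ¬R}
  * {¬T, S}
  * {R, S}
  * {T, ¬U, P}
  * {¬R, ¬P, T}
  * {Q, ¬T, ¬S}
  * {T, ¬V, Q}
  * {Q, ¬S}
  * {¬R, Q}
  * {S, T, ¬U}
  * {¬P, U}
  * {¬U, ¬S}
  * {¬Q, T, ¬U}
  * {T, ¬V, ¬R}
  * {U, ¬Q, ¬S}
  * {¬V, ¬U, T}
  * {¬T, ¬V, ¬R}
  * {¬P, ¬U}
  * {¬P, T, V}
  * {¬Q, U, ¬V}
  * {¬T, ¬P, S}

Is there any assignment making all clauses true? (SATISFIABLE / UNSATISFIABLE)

UNSATISFIABLE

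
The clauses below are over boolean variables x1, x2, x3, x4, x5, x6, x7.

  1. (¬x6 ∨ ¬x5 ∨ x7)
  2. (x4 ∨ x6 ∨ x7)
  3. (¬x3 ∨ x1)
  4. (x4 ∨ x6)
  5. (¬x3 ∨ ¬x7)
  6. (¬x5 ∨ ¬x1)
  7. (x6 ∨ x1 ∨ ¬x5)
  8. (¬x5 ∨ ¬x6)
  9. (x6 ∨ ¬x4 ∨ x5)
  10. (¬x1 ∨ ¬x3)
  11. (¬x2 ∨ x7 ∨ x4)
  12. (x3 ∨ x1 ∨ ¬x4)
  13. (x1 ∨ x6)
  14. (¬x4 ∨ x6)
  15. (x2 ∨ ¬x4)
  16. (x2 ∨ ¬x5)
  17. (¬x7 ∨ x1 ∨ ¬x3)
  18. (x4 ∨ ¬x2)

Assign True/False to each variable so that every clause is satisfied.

x1=True  x2=False  x3=False  x4=False  x5=False  x6=True  x7=False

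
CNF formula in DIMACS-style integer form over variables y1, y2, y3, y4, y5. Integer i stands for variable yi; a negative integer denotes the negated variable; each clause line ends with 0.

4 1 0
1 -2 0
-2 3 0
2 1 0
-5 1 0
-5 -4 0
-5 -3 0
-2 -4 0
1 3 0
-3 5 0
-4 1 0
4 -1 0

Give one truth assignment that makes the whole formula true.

y1=1, y2=0, y3=0, y4=1, y5=0

Check each clause:
  1. (y1 | y4) — y1 is true.
  2. (~y2 | y1) — y1 is true.
  3. (~y2 | y3) — ~y2 is true.
  4. (y1 | y2) — y1 is true.
  5. (~y5 | y1) — y1 is true.
  6. (~y4 | ~y5) — ~y5 is true.
  7. (~y3 | ~y5) — ~y5 is true.
  8. (~y2 | ~y4) — ~y2 is true.
  9. (y1 | y3) — y1 is true.
  10. (~y3 | y5) — ~y3 is true.
  11. (~y4 | y1) — y1 is true.
  12. (~y1 | y4) — y4 is true.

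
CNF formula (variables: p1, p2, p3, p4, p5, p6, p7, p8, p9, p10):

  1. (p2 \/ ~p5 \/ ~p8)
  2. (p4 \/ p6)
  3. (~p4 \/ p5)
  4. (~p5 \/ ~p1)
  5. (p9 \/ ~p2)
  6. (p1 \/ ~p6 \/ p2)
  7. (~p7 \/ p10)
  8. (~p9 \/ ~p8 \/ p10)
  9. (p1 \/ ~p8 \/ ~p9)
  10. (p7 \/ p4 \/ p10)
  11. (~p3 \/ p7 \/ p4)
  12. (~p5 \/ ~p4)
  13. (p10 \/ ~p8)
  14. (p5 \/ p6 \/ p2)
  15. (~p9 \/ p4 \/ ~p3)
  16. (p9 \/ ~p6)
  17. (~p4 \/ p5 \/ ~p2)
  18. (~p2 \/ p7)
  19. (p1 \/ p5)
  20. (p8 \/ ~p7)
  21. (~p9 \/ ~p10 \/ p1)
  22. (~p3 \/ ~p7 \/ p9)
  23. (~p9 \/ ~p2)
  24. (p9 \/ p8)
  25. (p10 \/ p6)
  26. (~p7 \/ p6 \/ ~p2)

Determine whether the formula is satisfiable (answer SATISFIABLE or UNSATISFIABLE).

SATISFIABLE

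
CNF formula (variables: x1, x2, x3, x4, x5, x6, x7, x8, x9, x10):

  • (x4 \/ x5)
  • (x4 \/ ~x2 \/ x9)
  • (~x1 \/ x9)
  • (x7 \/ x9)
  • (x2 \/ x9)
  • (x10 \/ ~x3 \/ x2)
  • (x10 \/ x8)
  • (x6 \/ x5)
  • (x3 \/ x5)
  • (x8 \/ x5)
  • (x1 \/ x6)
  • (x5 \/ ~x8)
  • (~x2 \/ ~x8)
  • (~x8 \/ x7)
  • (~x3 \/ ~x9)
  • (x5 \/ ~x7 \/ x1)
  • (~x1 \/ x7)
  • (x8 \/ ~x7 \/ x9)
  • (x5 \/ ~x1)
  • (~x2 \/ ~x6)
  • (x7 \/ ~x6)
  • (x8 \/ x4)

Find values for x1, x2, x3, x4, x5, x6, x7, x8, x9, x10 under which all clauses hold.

x1=F, x2=F, x3=F, x4=F, x5=T, x6=T, x7=T, x8=T, x9=T, x10=T

Pure literal: x5 appears only positively; assign x5 = True.
x10 occurs only positively in the remaining clauses — set x10 = True.
Set x1 = False and propagate.
  then x6 is forced to True.
  then x2 is forced to False.
  then x9 is forced to True.
  then x3 is forced to False.
  then x7 is forced to True.
Set x4 = False and propagate.
  then x8 is forced to True.
Check each clause:
  1. (x5 \/ x4) — x5 is true.
  2. (x4 \/ ~x2 \/ x9) — x9 is true.
  3. (~x1 \/ x9) — x9 is true.
  4. (x9 \/ x7) — x9 is true.
  5. (x9 \/ x2) — x9 is true.
  6. (~x3 \/ x2 \/ x10) — x10 is true.
  7. (x10 \/ x8) — x8 is true.
  8. (x6 \/ x5) — x5 is true.
  9. (x5 \/ x3) — x5 is true.
  10. (x5 \/ x8) — x8 is true.
  11. (x1 \/ x6) — x6 is true.
  12. (~x8 \/ x5) — x5 is true.
  13. (~x2 \/ ~x8) — ~x2 is true.
  14. (x7 \/ ~x8) — x7 is true.
  15. (~x3 \/ ~x9) — ~x3 is true.
  16. (x5 \/ x1 \/ ~x7) — x5 is true.
  17. (~x1 \/ x7) — ~x1 is true.
  18. (x9 \/ x8 \/ ~x7) — x8 is true.
  19. (~x1 \/ x5) — x5 is true.
  20. (~x6 \/ ~x2) — ~x2 is true.
  21. (x7 \/ ~x6) — x7 is true.
  22. (x8 \/ x4) — x8 is true.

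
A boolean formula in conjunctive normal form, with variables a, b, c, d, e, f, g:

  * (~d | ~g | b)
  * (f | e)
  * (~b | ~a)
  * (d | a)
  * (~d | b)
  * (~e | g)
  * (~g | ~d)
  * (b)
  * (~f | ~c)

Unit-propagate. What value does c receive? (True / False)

False

Unit clause (b) sets b = True.
In (~a | ~b), ~b is now false; ~a must hold, so a = False.
From (a | d) and a = False: d = True.
(~d | ~g) with d = True leaves only ~g, so g = False.
From (~e | g) and g = False: e = False.
(e | f): since e = False, the clause reduces to (f). f = True.
(~f | ~c): since f = True, the clause reduces to (~c). c = False.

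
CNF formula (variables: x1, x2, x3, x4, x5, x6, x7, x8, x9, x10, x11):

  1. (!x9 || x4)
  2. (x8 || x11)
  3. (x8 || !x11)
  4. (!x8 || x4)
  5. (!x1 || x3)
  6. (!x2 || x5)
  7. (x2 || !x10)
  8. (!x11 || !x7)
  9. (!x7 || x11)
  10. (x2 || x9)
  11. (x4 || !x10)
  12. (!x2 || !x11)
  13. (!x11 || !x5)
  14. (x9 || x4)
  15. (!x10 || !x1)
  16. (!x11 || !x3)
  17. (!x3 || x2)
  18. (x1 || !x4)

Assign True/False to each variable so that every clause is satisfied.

x1=T  x2=T  x3=T  x4=T  x5=T  x6=F  x7=F  x8=T  x9=F  x10=F  x11=F

Pure literal: x7 appears only negated; assign x7 = False.
x10 occurs only negated in the remaining clauses — set x10 = False.
Set x1 = True and propagate.
  then x3 is forced to True.
  then x11 is forced to False.
  then x8 is forced to True.
  then x4 is forced to True.
  then x2 is forced to True.
  then x5 is forced to True.
x6, x9 are now unconstrained; take x6 = False, x9 = False.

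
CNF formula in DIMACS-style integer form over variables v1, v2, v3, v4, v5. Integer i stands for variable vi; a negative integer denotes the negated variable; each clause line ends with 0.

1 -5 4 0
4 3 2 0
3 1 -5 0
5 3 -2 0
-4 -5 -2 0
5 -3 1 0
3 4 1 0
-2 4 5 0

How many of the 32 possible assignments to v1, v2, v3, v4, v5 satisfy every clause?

Split on v5, then v3.
  v5=1, v3=1: remaining (v1,v2,v4) ∈ {(0,0,1); (1,0,0); (1,0,1); (1,1,0)} — 4.
  v5=1, v3=0: remaining (v1,v2,v4) ∈ {(1,0,1); (1,1,0)} — 2.
  v5=0, v3=1: remaining (v1,v2,v4) ∈ {(1,0,0); (1,0,1); (1,1,1)} — 3.
  v5=0, v3=0: remaining (v1,v2,v4) ∈ {(0,0,1); (1,0,1)} — 2.
Total: 4 + 2 + 3 + 2 = 11.

11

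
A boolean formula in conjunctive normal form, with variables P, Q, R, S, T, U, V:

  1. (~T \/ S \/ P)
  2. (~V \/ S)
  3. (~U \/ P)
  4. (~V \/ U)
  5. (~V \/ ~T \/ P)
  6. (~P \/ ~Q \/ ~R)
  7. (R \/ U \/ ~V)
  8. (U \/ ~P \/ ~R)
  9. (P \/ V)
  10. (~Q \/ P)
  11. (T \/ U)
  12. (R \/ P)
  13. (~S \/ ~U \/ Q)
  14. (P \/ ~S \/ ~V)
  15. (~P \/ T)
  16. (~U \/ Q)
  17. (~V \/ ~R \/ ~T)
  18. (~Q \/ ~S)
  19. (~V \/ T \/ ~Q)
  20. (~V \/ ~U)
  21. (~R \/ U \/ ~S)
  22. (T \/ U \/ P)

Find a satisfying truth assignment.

P = 1, Q = 0, R = 0, S = 1, T = 1, U = 0, V = 0

Try P = True.
  then T is forced to True.
Branch on Q: take Q = False.
  then U is forced to False.
  then V is forced to False.
  then R is forced to False.
S is now unconstrained; take S = True.
Every clause has at least one true literal under this assignment.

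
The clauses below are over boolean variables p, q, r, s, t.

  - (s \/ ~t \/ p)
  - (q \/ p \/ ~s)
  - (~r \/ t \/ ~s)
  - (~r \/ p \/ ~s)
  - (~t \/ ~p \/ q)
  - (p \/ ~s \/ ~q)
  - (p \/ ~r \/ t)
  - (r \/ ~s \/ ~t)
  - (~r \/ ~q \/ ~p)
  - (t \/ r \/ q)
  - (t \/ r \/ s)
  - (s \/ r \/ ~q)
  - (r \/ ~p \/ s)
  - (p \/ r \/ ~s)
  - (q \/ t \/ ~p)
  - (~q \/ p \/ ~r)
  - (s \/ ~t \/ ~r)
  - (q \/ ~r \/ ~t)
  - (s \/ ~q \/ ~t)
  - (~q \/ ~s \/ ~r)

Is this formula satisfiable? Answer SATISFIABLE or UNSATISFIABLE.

SATISFIABLE

Branch on p: take p = True.
Try q = True.
  then r is forced to False.
  then s is forced to True.
  then t is forced to False.
Every clause has at least one true literal under this assignment.
So p=T  q=T  r=F  s=T  t=F is a satisfying assignment.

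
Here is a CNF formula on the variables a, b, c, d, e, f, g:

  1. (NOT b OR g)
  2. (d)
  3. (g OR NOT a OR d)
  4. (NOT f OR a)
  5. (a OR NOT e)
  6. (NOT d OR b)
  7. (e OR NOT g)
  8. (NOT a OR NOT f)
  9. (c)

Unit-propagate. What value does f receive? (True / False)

False

(d) is a unit clause: d = True.
(b OR NOT d) with d = True leaves only b, so b = True.
From (g OR NOT b) and b = True: g = True.
From (e OR NOT g) and g = True: e = True.
(NOT e OR a) with e = True leaves only a, so a = True.
In (NOT a OR NOT f), NOT a is now false; NOT f must hold, so f = False.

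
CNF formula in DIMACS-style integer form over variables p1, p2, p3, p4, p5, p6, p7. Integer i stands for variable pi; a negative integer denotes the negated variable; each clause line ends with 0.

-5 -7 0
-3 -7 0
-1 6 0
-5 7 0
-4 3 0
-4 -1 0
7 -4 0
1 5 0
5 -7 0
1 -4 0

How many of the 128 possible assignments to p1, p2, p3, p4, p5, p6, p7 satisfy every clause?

The models are:
  p1=T p2=F p3=F p4=F p5=F p6=T p7=F
  p1=T p2=F p3=T p4=F p5=F p6=T p7=F
  p1=T p2=T p3=F p4=F p5=F p6=T p7=F
  p1=T p2=T p3=T p4=F p5=F p6=T p7=F
Count: 4.

4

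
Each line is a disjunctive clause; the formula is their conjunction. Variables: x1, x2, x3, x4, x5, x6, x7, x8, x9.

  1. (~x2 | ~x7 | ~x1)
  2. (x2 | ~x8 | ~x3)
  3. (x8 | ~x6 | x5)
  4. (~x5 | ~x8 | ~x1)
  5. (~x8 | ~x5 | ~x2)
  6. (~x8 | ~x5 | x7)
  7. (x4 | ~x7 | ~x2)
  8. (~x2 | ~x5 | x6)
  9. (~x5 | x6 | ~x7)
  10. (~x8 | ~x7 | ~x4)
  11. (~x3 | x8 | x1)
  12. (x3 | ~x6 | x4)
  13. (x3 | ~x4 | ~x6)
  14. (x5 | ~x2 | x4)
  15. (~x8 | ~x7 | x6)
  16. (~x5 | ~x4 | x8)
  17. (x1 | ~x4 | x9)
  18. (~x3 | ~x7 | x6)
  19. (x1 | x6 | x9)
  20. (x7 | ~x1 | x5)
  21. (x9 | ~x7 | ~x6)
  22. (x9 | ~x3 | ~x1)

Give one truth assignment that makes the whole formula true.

x1 = False, x2 = True, x3 = True, x4 = True, x5 = False, x6 = False, x7 = False, x8 = True, x9 = True

Pure literal: x9 appears only positively; assign x9 = True.
Try x1 = False.
Try x2 = True.
Branch on x3: take x3 = True.
  then x8 is forced to True.
  then x5 is forced to False.
  then x4 is forced to True.
  then x7 is forced to False.
x6 is now unconstrained; take x6 = False.
Check each clause:
  1. (~x1 | ~x7 | ~x2) — ~x7 is true.
  2. (x2 | ~x3 | ~x8) — x2 is true.
  3. (x5 | ~x6 | x8) — x8 is true.
  4. (~x5 | ~x8 | ~x1) — ~x5 is true.
  5. (~x2 | ~x5 | ~x8) — ~x5 is true.
  6. (~x5 | x7 | ~x8) — ~x5 is true.
  7. (~x2 | x4 | ~x7) — ~x7 is true.
  8. (x6 | ~x2 | ~x5) — ~x5 is true.
  9. (~x7 | ~x5 | x6) — ~x7 is true.
  10. (~x8 | ~x7 | ~x4) — ~x7 is true.
  11. (x1 | x8 | ~x3) — x8 is true.
  12. (~x6 | x3 | x4) — ~x6 is true.
  13. (~x6 | ~x4 | x3) — ~x6 is true.
  14. (x5 | ~x2 | x4) — x4 is true.
  15. (x6 | ~x8 | ~x7) — ~x7 is true.
  16. (~x4 | x8 | ~x5) — x8 is true.
  17. (x9 | x1 | ~x4) — x9 is true.
  18. (~x7 | ~x3 | x6) — ~x7 is true.
  19. (x9 | x6 | x1) — x9 is true.
  20. (~x1 | x5 | x7) — ~x1 is true.
  21. (~x7 | x9 | ~x6) — ~x7 is true.
  22. (~x1 | ~x3 | x9) — x9 is true.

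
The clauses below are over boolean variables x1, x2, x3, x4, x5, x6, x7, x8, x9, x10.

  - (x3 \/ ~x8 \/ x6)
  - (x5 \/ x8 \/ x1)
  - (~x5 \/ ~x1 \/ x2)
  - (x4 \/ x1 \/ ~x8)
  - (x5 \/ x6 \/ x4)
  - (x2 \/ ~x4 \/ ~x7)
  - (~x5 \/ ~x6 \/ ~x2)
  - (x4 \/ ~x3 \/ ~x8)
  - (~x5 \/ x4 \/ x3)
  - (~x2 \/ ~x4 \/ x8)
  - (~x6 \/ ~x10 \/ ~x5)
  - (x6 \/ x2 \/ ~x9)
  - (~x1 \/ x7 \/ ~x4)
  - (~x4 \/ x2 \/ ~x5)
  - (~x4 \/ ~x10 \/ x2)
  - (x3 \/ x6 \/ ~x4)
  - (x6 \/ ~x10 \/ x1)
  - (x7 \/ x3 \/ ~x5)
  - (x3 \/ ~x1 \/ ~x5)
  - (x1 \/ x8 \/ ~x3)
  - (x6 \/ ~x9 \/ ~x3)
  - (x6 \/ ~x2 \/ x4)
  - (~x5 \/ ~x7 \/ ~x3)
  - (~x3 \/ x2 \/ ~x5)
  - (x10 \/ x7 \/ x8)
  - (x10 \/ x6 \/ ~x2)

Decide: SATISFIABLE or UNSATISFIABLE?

SATISFIABLE

Try x1 = True.
The remaining clauses are satisfied by x2 = True, x3 = True, x4 = False, x5 = False, x6 = True, x7 = False, x8 = False, x9 = True, x10 = True.
So x1 = True, x2 = True, x3 = True, x4 = False, x5 = False, x6 = True, x7 = False, x8 = False, x9 = True, x10 = True is a satisfying assignment.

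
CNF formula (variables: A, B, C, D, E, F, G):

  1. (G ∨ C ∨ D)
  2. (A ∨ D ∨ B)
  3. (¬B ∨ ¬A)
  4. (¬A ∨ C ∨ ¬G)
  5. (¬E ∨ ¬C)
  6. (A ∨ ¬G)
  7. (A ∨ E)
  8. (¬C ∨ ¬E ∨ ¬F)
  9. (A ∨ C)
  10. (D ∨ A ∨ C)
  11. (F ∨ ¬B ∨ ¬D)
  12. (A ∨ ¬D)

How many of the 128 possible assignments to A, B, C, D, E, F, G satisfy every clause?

12

Split on A, then C.
  A=T, C=T: forces B=F; E=F; D, F, G free → 2^3 = 8.
  A=T, C=F: remaining (B,D,E,F,G) ∈ {(F,T,F,F,F); (F,T,F,T,F); (F,T,T,F,F); (F,T,T,T,F)} — 4.
  A=F, C=T: a clause becomes empty — 0.
  A=F, C=F: a clause becomes empty — 0.
Total: 8 + 4 + 0 + 0 = 12.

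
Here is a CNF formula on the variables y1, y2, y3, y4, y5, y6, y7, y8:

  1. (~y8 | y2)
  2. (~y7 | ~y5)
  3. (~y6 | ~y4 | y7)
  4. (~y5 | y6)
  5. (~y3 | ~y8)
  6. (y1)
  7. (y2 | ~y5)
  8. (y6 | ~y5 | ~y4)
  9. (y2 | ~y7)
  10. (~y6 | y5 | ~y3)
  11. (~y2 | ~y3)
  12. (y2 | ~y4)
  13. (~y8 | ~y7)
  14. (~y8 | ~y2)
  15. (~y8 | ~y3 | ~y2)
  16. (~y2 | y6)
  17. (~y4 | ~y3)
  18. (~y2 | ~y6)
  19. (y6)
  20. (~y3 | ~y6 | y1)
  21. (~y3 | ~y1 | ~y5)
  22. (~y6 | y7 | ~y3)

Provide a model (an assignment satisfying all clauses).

y1=True, y2=False, y3=False, y4=False, y5=False, y6=True, y7=False, y8=False

Unit propagation: (y1) forces y1 = True.
The clause (y6) is unit: y6 must be True.
The clause (~y2) is unit: y2 must be False.
The clause (~y8) is unit: y8 must be False.
(~y5) is a unit clause, so y5 = False.
(~y7) is a unit clause, so y7 = False.
Unit propagation: (~y4) forces y4 = False.
The clause (~y3) is unit: y3 must be False.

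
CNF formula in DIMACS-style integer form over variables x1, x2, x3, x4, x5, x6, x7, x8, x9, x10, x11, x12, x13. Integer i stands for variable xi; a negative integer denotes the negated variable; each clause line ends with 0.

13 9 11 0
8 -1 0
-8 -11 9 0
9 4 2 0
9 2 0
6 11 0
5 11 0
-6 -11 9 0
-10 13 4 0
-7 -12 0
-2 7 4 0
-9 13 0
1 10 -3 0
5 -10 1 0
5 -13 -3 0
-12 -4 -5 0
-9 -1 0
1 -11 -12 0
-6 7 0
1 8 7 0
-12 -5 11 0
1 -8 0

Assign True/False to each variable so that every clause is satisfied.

x1=F, x2=T, x3=F, x4=F, x5=T, x6=T, x7=T, x8=F, x9=T, x10=T, x11=T, x12=F, x13=T

Pure literal: x3 appears only negated; assign x3 = False.
Pure literal: x12 appears only negated; assign x12 = False.
Branch on x1: take x1 = False.
  then x8 is forced to False.
  then x7 is forced to True.
Try x2 = True.
For the remaining variables, x4 = False, x5 = True, x6 = True, x9 = True, x10 = True, x11 = True, x13 = True works.
Every clause has at least one true literal under this assignment.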